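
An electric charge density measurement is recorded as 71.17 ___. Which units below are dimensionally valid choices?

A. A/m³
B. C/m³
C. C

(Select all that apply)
B

electric charge density has SI base units: A * s / m^3

Checking each option against A * s / m^3:
  A. A/m³: ✗ does not match
  B. C/m³: ✓ matches
  C. C: ✗ does not match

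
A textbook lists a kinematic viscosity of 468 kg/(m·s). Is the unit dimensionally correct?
No

kinematic viscosity has SI base units: m^2 / s
kg/(m·s) does NOT reduce to m^2 / s; a valid unit for kinematic viscosity would be e.g. m²/s.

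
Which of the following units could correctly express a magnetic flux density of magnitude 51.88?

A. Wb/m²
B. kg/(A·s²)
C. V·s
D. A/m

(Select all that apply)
A, B

magnetic flux density has SI base units: kg / (A * s^2)

Checking each option against kg / (A * s^2):
  A. Wb/m²: ✓ matches
  B. kg/(A·s²): ✓ matches
  C. V·s: ✗ does not match
  D. A/m: ✗ does not match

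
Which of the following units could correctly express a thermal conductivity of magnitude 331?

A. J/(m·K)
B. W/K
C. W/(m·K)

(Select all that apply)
C

thermal conductivity has SI base units: kg * m / (s^3 * K)

Checking each option against kg * m / (s^3 * K):
  A. J/(m·K): ✗ does not match
  B. W/K: ✗ does not match
  C. W/(m·K): ✓ matches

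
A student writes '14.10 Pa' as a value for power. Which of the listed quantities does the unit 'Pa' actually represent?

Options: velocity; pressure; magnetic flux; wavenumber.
pressure

power should have units dimensionally equivalent to kg * m^2 / s^3 (e.g. W).
The given unit 'Pa' reduces to kg / (m * s^2). Of the listed options, that is the dimensionality of pressure.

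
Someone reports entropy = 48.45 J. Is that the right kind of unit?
No

entropy has SI base units: kg * m^2 / (s^2 * K)
J does NOT reduce to kg * m^2 / (s^2 * K); a valid unit for entropy would be e.g. J/K.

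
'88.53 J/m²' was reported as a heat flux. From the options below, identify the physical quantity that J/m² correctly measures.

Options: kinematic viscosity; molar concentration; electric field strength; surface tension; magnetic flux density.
surface tension

heat flux should have units dimensionally equivalent to kg / s^3 (e.g. W/m²).
The given unit 'J/m²' reduces to kg / s^2. Of the listed options, that is the dimensionality of surface tension.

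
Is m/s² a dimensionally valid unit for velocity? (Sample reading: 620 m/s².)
No

velocity has SI base units: m / s
m/s² does NOT reduce to m / s; a valid unit for velocity would be e.g. m/s.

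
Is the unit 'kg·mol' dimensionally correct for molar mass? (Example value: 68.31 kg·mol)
No

molar mass has SI base units: kg / mol
kg·mol does NOT reduce to kg / mol; a valid unit for molar mass would be e.g. kg/mol.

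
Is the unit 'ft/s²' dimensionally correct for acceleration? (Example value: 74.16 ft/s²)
Yes

acceleration has SI base units: m / s^2
ft/s² reduces to the same SI base units, so it is a valid unit for acceleration.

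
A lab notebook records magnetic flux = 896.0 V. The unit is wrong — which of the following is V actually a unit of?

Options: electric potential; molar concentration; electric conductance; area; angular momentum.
electric potential

magnetic flux should have units dimensionally equivalent to kg * m^2 / (A * s^2) (e.g. Wb).
The given unit 'V' reduces to kg * m^2 / (A * s^3). Of the listed options, that is the dimensionality of electric potential.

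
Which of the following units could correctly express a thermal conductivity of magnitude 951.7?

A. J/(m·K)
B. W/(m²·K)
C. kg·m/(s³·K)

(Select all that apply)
C

thermal conductivity has SI base units: kg * m / (s^3 * K)

Checking each option against kg * m / (s^3 * K):
  A. J/(m·K): ✗ does not match
  B. W/(m²·K): ✗ does not match
  C. kg·m/(s³·K): ✓ matches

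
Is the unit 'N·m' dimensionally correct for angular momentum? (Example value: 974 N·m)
No

angular momentum has SI base units: kg * m^2 / s
N·m does NOT reduce to kg * m^2 / s; a valid unit for angular momentum would be e.g. kg·m²/s.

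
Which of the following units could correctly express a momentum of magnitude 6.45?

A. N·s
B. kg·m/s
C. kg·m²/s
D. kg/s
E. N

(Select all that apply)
A, B

momentum has SI base units: kg * m / s

Checking each option against kg * m / s:
  A. N·s: ✓ matches
  B. kg·m/s: ✓ matches
  C. kg·m²/s: ✗ does not match
  D. kg/s: ✗ does not match
  E. N: ✗ does not match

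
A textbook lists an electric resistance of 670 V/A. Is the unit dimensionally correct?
Yes

electric resistance has SI base units: kg * m^2 / (A^2 * s^3)
V/A reduces to the same SI base units, so it is a valid unit for electric resistance.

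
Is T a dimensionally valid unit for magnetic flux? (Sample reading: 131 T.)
No

magnetic flux has SI base units: kg * m^2 / (A * s^2)
T does NOT reduce to kg * m^2 / (A * s^2); a valid unit for magnetic flux would be e.g. Wb.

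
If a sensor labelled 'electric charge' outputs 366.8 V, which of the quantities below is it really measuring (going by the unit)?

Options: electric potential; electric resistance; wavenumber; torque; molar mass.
electric potential

electric charge should have units dimensionally equivalent to A * s (e.g. C).
The given unit 'V' reduces to kg * m^2 / (A * s^3). Of the listed options, that is the dimensionality of electric potential.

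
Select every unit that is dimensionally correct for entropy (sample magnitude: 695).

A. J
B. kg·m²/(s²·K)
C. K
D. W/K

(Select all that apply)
B

entropy has SI base units: kg * m^2 / (s^2 * K)

Checking each option against kg * m^2 / (s^2 * K):
  A. J: ✗ does not match
  B. kg·m²/(s²·K): ✓ matches
  C. K: ✗ does not match
  D. W/K: ✗ does not match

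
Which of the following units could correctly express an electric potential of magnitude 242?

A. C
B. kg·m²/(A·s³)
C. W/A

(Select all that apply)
B, C

electric potential has SI base units: kg * m^2 / (A * s^3)

Checking each option against kg * m^2 / (A * s^3):
  A. C: ✗ does not match
  B. kg·m²/(A·s³): ✓ matches
  C. W/A: ✓ matches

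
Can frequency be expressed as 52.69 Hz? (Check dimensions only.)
Yes

frequency has SI base units: 1 / s
Hz reduces to the same SI base units, so it is a valid unit for frequency.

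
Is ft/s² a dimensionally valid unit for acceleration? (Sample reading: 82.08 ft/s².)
Yes

acceleration has SI base units: m / s^2
ft/s² reduces to the same SI base units, so it is a valid unit for acceleration.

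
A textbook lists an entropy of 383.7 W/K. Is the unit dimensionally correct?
No

entropy has SI base units: kg * m^2 / (s^2 * K)
W/K does NOT reduce to kg * m^2 / (s^2 * K); a valid unit for entropy would be e.g. J/K.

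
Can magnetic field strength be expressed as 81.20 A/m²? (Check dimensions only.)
No

magnetic field strength has SI base units: A / m
A/m² does NOT reduce to A / m; a valid unit for magnetic field strength would be e.g. A/m.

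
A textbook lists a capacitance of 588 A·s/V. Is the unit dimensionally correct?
Yes

capacitance has SI base units: A^2 * s^4 / (kg * m^2)
A·s/V reduces to the same SI base units, so it is a valid unit for capacitance.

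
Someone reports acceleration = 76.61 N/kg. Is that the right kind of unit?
Yes

acceleration has SI base units: m / s^2
N/kg reduces to the same SI base units, so it is a valid unit for acceleration.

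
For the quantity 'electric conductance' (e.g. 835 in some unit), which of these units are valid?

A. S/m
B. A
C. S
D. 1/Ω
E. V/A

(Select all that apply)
C, D

electric conductance has SI base units: A^2 * s^3 / (kg * m^2)

Checking each option against A^2 * s^3 / (kg * m^2):
  A. S/m: ✗ does not match
  B. A: ✗ does not match
  C. S: ✓ matches
  D. 1/Ω: ✓ matches
  E. V/A: ✗ does not match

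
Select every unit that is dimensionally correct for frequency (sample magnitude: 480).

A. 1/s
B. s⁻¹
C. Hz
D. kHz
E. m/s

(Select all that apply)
A, B, C, D

frequency has SI base units: 1 / s

Checking each option against 1 / s:
  A. 1/s: ✓ matches
  B. s⁻¹: ✓ matches
  C. Hz: ✓ matches
  D. kHz: ✓ matches
  E. m/s: ✗ does not match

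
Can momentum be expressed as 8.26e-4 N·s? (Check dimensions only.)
Yes

momentum has SI base units: kg * m / s
N·s reduces to the same SI base units, so it is a valid unit for momentum.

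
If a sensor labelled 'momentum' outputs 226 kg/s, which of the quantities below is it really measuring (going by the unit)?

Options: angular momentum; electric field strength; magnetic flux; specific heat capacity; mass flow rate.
mass flow rate

momentum should have units dimensionally equivalent to kg * m / s (e.g. kg·m/s).
The given unit 'kg/s' reduces to kg / s. Of the listed options, that is the dimensionality of mass flow rate.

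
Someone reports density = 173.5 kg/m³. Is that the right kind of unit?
Yes

density has SI base units: kg / m^3
kg/m³ reduces to the same SI base units, so it is a valid unit for density.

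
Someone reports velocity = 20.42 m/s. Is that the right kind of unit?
Yes

velocity has SI base units: m / s
m/s reduces to the same SI base units, so it is a valid unit for velocity.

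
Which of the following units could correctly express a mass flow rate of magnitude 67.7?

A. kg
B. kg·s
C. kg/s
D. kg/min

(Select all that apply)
C, D

mass flow rate has SI base units: kg / s

Checking each option against kg / s:
  A. kg: ✗ does not match
  B. kg·s: ✗ does not match
  C. kg/s: ✓ matches
  D. kg/min: ✓ matches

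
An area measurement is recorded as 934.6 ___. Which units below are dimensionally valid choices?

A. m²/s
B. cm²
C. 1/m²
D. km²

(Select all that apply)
B, D

area has SI base units: m^2

Checking each option against m^2:
  A. m²/s: ✗ does not match
  B. cm²: ✓ matches
  C. 1/m²: ✗ does not match
  D. km²: ✓ matches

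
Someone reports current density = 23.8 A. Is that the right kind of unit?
No

current density has SI base units: A / m^2
A does NOT reduce to A / m^2; a valid unit for current density would be e.g. A/m².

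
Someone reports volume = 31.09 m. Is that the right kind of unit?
No

volume has SI base units: m^3
m does NOT reduce to m^3; a valid unit for volume would be e.g. m³.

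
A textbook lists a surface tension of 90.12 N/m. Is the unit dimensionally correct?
Yes

surface tension has SI base units: kg / s^2
N/m reduces to the same SI base units, so it is a valid unit for surface tension.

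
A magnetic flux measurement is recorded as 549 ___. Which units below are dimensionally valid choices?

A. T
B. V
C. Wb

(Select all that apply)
C

magnetic flux has SI base units: kg * m^2 / (A * s^2)

Checking each option against kg * m^2 / (A * s^2):
  A. T: ✗ does not match
  B. V: ✗ does not match
  C. Wb: ✓ matches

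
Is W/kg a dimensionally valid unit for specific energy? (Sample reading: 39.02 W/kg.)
No

specific energy has SI base units: m^2 / s^2
W/kg does NOT reduce to m^2 / s^2; a valid unit for specific energy would be e.g. J/kg.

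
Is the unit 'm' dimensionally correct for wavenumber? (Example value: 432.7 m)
No

wavenumber has SI base units: 1 / m
m does NOT reduce to 1 / m; a valid unit for wavenumber would be e.g. 1/m.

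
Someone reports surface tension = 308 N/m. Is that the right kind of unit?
Yes

surface tension has SI base units: kg / s^2
N/m reduces to the same SI base units, so it is a valid unit for surface tension.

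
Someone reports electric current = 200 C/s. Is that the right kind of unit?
Yes

electric current has SI base units: A
C/s reduces to the same SI base units, so it is a valid unit for electric current.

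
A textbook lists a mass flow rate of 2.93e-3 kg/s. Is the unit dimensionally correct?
Yes

mass flow rate has SI base units: kg / s
kg/s reduces to the same SI base units, so it is a valid unit for mass flow rate.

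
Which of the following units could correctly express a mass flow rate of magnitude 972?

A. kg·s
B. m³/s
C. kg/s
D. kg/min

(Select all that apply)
C, D

mass flow rate has SI base units: kg / s

Checking each option against kg / s:
  A. kg·s: ✗ does not match
  B. m³/s: ✗ does not match
  C. kg/s: ✓ matches
  D. kg/min: ✓ matches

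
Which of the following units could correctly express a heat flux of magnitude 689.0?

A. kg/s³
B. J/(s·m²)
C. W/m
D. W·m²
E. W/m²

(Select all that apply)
A, B, E

heat flux has SI base units: kg / s^3

Checking each option against kg / s^3:
  A. kg/s³: ✓ matches
  B. J/(s·m²): ✓ matches
  C. W/m: ✗ does not match
  D. W·m²: ✗ does not match
  E. W/m²: ✓ matches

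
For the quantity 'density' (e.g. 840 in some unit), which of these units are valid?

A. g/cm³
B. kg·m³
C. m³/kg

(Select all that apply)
A

density has SI base units: kg / m^3

Checking each option against kg / m^3:
  A. g/cm³: ✓ matches
  B. kg·m³: ✗ does not match
  C. m³/kg: ✗ does not match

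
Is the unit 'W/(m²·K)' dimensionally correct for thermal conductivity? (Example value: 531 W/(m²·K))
No

thermal conductivity has SI base units: kg * m / (s^3 * K)
W/(m²·K) does NOT reduce to kg * m / (s^3 * K); a valid unit for thermal conductivity would be e.g. W/(m·K).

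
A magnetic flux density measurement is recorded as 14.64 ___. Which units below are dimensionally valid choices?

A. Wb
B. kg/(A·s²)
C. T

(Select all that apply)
B, C

magnetic flux density has SI base units: kg / (A * s^2)

Checking each option against kg / (A * s^2):
  A. Wb: ✗ does not match
  B. kg/(A·s²): ✓ matches
  C. T: ✓ matches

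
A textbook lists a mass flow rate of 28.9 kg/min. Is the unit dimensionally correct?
Yes

mass flow rate has SI base units: kg / s
kg/min reduces to the same SI base units, so it is a valid unit for mass flow rate.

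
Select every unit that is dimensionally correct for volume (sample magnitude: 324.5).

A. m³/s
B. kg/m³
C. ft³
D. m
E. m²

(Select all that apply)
C

volume has SI base units: m^3

Checking each option against m^3:
  A. m³/s: ✗ does not match
  B. kg/m³: ✗ does not match
  C. ft³: ✓ matches
  D. m: ✗ does not match
  E. m²: ✗ does not match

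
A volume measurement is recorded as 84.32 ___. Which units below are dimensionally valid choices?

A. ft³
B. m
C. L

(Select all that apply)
A, C

volume has SI base units: m^3

Checking each option against m^3:
  A. ft³: ✓ matches
  B. m: ✗ does not match
  C. L: ✓ matches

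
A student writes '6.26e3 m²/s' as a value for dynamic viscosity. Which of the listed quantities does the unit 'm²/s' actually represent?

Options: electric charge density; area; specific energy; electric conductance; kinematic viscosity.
kinematic viscosity

dynamic viscosity should have units dimensionally equivalent to kg / (m * s) (e.g. Pa·s).
The given unit 'm²/s' reduces to m^2 / s. Of the listed options, that is the dimensionality of kinematic viscosity.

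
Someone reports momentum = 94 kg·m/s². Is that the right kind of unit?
No

momentum has SI base units: kg * m / s
kg·m/s² does NOT reduce to kg * m / s; a valid unit for momentum would be e.g. kg·m/s.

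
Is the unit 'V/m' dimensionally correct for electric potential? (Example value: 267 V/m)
No

electric potential has SI base units: kg * m^2 / (A * s^3)
V/m does NOT reduce to kg * m^2 / (A * s^3); a valid unit for electric potential would be e.g. V.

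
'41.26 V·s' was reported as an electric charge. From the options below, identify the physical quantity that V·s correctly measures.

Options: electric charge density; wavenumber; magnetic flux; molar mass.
magnetic flux

electric charge should have units dimensionally equivalent to A * s (e.g. C).
The given unit 'V·s' reduces to kg * m^2 / (A * s^2). Of the listed options, that is the dimensionality of magnetic flux.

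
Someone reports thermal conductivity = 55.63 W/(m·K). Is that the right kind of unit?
Yes

thermal conductivity has SI base units: kg * m / (s^3 * K)
W/(m·K) reduces to the same SI base units, so it is a valid unit for thermal conductivity.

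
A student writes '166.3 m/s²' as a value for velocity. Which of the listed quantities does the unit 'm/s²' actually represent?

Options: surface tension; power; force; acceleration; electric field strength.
acceleration

velocity should have units dimensionally equivalent to m / s (e.g. m/s).
The given unit 'm/s²' reduces to m / s^2. Of the listed options, that is the dimensionality of acceleration.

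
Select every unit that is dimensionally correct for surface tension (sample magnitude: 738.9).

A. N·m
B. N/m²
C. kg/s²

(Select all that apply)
C

surface tension has SI base units: kg / s^2

Checking each option against kg / s^2:
  A. N·m: ✗ does not match
  B. N/m²: ✗ does not match
  C. kg/s²: ✓ matches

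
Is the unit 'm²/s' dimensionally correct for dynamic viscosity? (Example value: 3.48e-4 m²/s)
No

dynamic viscosity has SI base units: kg / (m * s)
m²/s does NOT reduce to kg / (m * s); a valid unit for dynamic viscosity would be e.g. Pa·s.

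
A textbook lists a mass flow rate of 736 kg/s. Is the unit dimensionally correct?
Yes

mass flow rate has SI base units: kg / s
kg/s reduces to the same SI base units, so it is a valid unit for mass flow rate.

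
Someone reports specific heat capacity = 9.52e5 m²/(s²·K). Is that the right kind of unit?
Yes

specific heat capacity has SI base units: m^2 / (s^2 * K)
m²/(s²·K) reduces to the same SI base units, so it is a valid unit for specific heat capacity.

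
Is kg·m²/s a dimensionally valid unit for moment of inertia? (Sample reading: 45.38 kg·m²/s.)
No

moment of inertia has SI base units: kg * m^2
kg·m²/s does NOT reduce to kg * m^2; a valid unit for moment of inertia would be e.g. kg·m².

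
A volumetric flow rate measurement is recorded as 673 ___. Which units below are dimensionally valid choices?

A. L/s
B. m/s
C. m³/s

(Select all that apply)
A, C

volumetric flow rate has SI base units: m^3 / s

Checking each option against m^3 / s:
  A. L/s: ✓ matches
  B. m/s: ✗ does not match
  C. m³/s: ✓ matches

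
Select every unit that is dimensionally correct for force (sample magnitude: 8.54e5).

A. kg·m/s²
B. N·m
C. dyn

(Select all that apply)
A, C

force has SI base units: kg * m / s^2

Checking each option against kg * m / s^2:
  A. kg·m/s²: ✓ matches
  B. N·m: ✗ does not match
  C. dyn: ✓ matches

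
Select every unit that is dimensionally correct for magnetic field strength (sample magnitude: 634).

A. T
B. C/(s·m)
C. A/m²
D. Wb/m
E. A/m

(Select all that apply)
B, E

magnetic field strength has SI base units: A / m

Checking each option against A / m:
  A. T: ✗ does not match
  B. C/(s·m): ✓ matches
  C. A/m²: ✗ does not match
  D. Wb/m: ✗ does not match
  E. A/m: ✓ matches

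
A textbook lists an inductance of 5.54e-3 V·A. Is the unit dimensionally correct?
No

inductance has SI base units: kg * m^2 / (A^2 * s^2)
V·A does NOT reduce to kg * m^2 / (A^2 * s^2); a valid unit for inductance would be e.g. H.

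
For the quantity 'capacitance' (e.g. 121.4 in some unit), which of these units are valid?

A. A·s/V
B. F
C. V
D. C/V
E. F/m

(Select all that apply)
A, B, D

capacitance has SI base units: A^2 * s^4 / (kg * m^2)

Checking each option against A^2 * s^4 / (kg * m^2):
  A. A·s/V: ✓ matches
  B. F: ✓ matches
  C. V: ✗ does not match
  D. C/V: ✓ matches
  E. F/m: ✗ does not match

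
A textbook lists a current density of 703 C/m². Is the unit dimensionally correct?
No

current density has SI base units: A / m^2
C/m² does NOT reduce to A / m^2; a valid unit for current density would be e.g. A/m².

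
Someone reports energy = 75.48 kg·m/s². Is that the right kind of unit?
No

energy has SI base units: kg * m^2 / s^2
kg·m/s² does NOT reduce to kg * m^2 / s^2; a valid unit for energy would be e.g. J.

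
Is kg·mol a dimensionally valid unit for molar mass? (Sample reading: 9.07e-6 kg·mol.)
No

molar mass has SI base units: kg / mol
kg·mol does NOT reduce to kg / mol; a valid unit for molar mass would be e.g. kg/mol.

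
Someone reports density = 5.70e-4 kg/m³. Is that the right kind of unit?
Yes

density has SI base units: kg / m^3
kg/m³ reduces to the same SI base units, so it is a valid unit for density.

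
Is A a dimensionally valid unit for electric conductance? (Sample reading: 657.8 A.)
No

electric conductance has SI base units: A^2 * s^3 / (kg * m^2)
A does NOT reduce to A^2 * s^3 / (kg * m^2); a valid unit for electric conductance would be e.g. S.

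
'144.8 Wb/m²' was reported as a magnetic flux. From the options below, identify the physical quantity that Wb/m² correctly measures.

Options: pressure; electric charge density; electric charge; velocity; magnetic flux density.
magnetic flux density

magnetic flux should have units dimensionally equivalent to kg * m^2 / (A * s^2) (e.g. Wb).
The given unit 'Wb/m²' reduces to kg / (A * s^2). Of the listed options, that is the dimensionality of magnetic flux density.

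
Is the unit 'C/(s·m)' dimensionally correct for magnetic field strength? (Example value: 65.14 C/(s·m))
Yes

magnetic field strength has SI base units: A / m
C/(s·m) reduces to the same SI base units, so it is a valid unit for magnetic field strength.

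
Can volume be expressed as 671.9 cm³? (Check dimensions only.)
Yes

volume has SI base units: m^3
cm³ reduces to the same SI base units, so it is a valid unit for volume.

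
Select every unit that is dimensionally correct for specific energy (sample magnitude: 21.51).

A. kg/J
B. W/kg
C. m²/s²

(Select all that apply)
C

specific energy has SI base units: m^2 / s^2

Checking each option against m^2 / s^2:
  A. kg/J: ✗ does not match
  B. W/kg: ✗ does not match
  C. m²/s²: ✓ matches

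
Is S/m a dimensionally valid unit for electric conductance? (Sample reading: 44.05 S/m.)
No

electric conductance has SI base units: A^2 * s^3 / (kg * m^2)
S/m does NOT reduce to A^2 * s^3 / (kg * m^2); a valid unit for electric conductance would be e.g. S.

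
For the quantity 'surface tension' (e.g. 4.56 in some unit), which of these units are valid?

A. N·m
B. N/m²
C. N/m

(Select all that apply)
C

surface tension has SI base units: kg / s^2

Checking each option against kg / s^2:
  A. N·m: ✗ does not match
  B. N/m²: ✗ does not match
  C. N/m: ✓ matches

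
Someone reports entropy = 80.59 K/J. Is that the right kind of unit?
No

entropy has SI base units: kg * m^2 / (s^2 * K)
K/J does NOT reduce to kg * m^2 / (s^2 * K); a valid unit for entropy would be e.g. J/K.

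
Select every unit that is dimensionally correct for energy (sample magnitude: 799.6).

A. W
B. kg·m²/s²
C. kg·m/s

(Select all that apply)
B

energy has SI base units: kg * m^2 / s^2

Checking each option against kg * m^2 / s^2:
  A. W: ✗ does not match
  B. kg·m²/s²: ✓ matches
  C. kg·m/s: ✗ does not match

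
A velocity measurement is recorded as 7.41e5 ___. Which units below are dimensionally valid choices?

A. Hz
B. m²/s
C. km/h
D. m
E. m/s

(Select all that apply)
C, E

velocity has SI base units: m / s

Checking each option against m / s:
  A. Hz: ✗ does not match
  B. m²/s: ✗ does not match
  C. km/h: ✓ matches
  D. m: ✗ does not match
  E. m/s: ✓ matches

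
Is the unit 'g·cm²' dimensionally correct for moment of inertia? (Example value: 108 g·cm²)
Yes

moment of inertia has SI base units: kg * m^2
g·cm² reduces to the same SI base units, so it is a valid unit for moment of inertia.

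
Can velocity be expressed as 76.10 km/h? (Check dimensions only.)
Yes

velocity has SI base units: m / s
km/h reduces to the same SI base units, so it is a valid unit for velocity.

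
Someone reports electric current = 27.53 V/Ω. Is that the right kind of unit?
Yes

electric current has SI base units: A
V/Ω reduces to the same SI base units, so it is a valid unit for electric current.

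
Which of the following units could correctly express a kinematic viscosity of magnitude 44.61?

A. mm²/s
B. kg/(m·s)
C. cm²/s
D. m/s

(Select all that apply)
A, C

kinematic viscosity has SI base units: m^2 / s

Checking each option against m^2 / s:
  A. mm²/s: ✓ matches
  B. kg/(m·s): ✗ does not match
  C. cm²/s: ✓ matches
  D. m/s: ✗ does not match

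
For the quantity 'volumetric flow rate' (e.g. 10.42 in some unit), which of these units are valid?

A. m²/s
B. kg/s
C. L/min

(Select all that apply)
C

volumetric flow rate has SI base units: m^3 / s

Checking each option against m^3 / s:
  A. m²/s: ✗ does not match
  B. kg/s: ✗ does not match
  C. L/min: ✓ matches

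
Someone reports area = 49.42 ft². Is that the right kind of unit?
Yes

area has SI base units: m^2
ft² reduces to the same SI base units, so it is a valid unit for area.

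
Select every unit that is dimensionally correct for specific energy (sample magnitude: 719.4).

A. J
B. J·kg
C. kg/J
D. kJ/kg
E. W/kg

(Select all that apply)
D

specific energy has SI base units: m^2 / s^2

Checking each option against m^2 / s^2:
  A. J: ✗ does not match
  B. J·kg: ✗ does not match
  C. kg/J: ✗ does not match
  D. kJ/kg: ✓ matches
  E. W/kg: ✗ does not match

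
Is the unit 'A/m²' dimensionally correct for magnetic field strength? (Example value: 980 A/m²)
No

magnetic field strength has SI base units: A / m
A/m² does NOT reduce to A / m; a valid unit for magnetic field strength would be e.g. A/m.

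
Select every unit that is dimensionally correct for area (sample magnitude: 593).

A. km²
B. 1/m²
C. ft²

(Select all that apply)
A, C

area has SI base units: m^2

Checking each option against m^2:
  A. km²: ✓ matches
  B. 1/m²: ✗ does not match
  C. ft²: ✓ matches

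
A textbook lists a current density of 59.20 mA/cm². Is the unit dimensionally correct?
Yes

current density has SI base units: A / m^2
mA/cm² reduces to the same SI base units, so it is a valid unit for current density.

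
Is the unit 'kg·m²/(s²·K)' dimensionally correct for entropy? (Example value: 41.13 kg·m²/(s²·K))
Yes

entropy has SI base units: kg * m^2 / (s^2 * K)
kg·m²/(s²·K) reduces to the same SI base units, so it is a valid unit for entropy.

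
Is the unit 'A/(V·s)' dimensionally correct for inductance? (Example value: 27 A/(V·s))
No

inductance has SI base units: kg * m^2 / (A^2 * s^2)
A/(V·s) does NOT reduce to kg * m^2 / (A^2 * s^2); a valid unit for inductance would be e.g. H.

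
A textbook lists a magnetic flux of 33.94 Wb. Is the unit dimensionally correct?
Yes

magnetic flux has SI base units: kg * m^2 / (A * s^2)
Wb reduces to the same SI base units, so it is a valid unit for magnetic flux.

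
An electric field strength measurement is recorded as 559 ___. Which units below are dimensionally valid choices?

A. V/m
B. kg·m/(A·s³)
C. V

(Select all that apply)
A, B

electric field strength has SI base units: kg * m / (A * s^3)

Checking each option against kg * m / (A * s^3):
  A. V/m: ✓ matches
  B. kg·m/(A·s³): ✓ matches
  C. V: ✗ does not match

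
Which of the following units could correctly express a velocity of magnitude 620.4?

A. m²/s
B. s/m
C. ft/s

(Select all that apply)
C

velocity has SI base units: m / s

Checking each option against m / s:
  A. m²/s: ✗ does not match
  B. s/m: ✗ does not match
  C. ft/s: ✓ matches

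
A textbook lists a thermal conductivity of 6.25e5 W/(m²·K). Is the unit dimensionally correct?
No

thermal conductivity has SI base units: kg * m / (s^3 * K)
W/(m²·K) does NOT reduce to kg * m / (s^3 * K); a valid unit for thermal conductivity would be e.g. W/(m·K).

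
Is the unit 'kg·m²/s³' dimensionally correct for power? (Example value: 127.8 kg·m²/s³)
Yes

power has SI base units: kg * m^2 / s^3
kg·m²/s³ reduces to the same SI base units, so it is a valid unit for power.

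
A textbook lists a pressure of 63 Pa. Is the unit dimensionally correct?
Yes

pressure has SI base units: kg / (m * s^2)
Pa reduces to the same SI base units, so it is a valid unit for pressure.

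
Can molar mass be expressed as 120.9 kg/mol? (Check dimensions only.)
Yes

molar mass has SI base units: kg / mol
kg/mol reduces to the same SI base units, so it is a valid unit for molar mass.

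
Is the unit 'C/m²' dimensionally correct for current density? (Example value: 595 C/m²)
No

current density has SI base units: A / m^2
C/m² does NOT reduce to A / m^2; a valid unit for current density would be e.g. A/m².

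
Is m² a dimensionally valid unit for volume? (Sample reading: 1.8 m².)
No

volume has SI base units: m^3
m² does NOT reduce to m^3; a valid unit for volume would be e.g. m³.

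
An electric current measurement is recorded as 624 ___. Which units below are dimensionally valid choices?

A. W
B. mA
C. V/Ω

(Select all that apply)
B, C

electric current has SI base units: A

Checking each option against A:
  A. W: ✗ does not match
  B. mA: ✓ matches
  C. V/Ω: ✓ matches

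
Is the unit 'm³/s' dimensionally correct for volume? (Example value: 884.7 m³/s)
No

volume has SI base units: m^3
m³/s does NOT reduce to m^3; a valid unit for volume would be e.g. m³.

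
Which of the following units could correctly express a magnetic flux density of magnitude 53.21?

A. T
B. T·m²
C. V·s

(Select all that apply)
A

magnetic flux density has SI base units: kg / (A * s^2)

Checking each option against kg / (A * s^2):
  A. T: ✓ matches
  B. T·m²: ✗ does not match
  C. V·s: ✗ does not match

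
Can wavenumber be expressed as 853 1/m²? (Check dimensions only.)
No

wavenumber has SI base units: 1 / m
1/m² does NOT reduce to 1 / m; a valid unit for wavenumber would be e.g. 1/m.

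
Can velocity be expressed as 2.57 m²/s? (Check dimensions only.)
No

velocity has SI base units: m / s
m²/s does NOT reduce to m / s; a valid unit for velocity would be e.g. m/s.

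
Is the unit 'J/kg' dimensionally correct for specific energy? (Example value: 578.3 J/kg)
Yes

specific energy has SI base units: m^2 / s^2
J/kg reduces to the same SI base units, so it is a valid unit for specific energy.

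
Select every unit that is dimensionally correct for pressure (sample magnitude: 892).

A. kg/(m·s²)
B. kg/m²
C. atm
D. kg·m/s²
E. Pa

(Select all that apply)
A, C, E

pressure has SI base units: kg / (m * s^2)

Checking each option against kg / (m * s^2):
  A. kg/(m·s²): ✓ matches
  B. kg/m²: ✗ does not match
  C. atm: ✓ matches
  D. kg·m/s²: ✗ does not match
  E. Pa: ✓ matches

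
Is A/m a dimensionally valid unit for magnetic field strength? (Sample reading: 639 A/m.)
Yes

magnetic field strength has SI base units: A / m
A/m reduces to the same SI base units, so it is a valid unit for magnetic field strength.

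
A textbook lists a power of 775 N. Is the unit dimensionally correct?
No

power has SI base units: kg * m^2 / s^3
N does NOT reduce to kg * m^2 / s^3; a valid unit for power would be e.g. W.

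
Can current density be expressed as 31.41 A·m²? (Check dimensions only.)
No

current density has SI base units: A / m^2
A·m² does NOT reduce to A / m^2; a valid unit for current density would be e.g. A/m².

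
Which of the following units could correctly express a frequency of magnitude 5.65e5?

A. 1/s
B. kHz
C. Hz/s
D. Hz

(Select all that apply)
A, B, D

frequency has SI base units: 1 / s

Checking each option against 1 / s:
  A. 1/s: ✓ matches
  B. kHz: ✓ matches
  C. Hz/s: ✗ does not match
  D. Hz: ✓ matches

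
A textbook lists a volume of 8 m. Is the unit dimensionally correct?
No

volume has SI base units: m^3
m does NOT reduce to m^3; a valid unit for volume would be e.g. m³.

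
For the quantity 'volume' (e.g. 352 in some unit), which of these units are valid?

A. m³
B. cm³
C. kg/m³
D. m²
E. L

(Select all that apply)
A, B, E

volume has SI base units: m^3

Checking each option against m^3:
  A. m³: ✓ matches
  B. cm³: ✓ matches
  C. kg/m³: ✗ does not match
  D. m²: ✗ does not match
  E. L: ✓ matches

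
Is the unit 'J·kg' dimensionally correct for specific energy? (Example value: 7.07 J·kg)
No

specific energy has SI base units: m^2 / s^2
J·kg does NOT reduce to m^2 / s^2; a valid unit for specific energy would be e.g. J/kg.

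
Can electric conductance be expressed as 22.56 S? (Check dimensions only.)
Yes

electric conductance has SI base units: A^2 * s^3 / (kg * m^2)
S reduces to the same SI base units, so it is a valid unit for electric conductance.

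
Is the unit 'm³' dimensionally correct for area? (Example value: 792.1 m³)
No

area has SI base units: m^2
m³ does NOT reduce to m^2; a valid unit for area would be e.g. m².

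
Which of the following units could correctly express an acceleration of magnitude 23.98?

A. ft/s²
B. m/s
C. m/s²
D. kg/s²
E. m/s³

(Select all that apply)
A, C

acceleration has SI base units: m / s^2

Checking each option against m / s^2:
  A. ft/s²: ✓ matches
  B. m/s: ✗ does not match
  C. m/s²: ✓ matches
  D. kg/s²: ✗ does not match
  E. m/s³: ✗ does not match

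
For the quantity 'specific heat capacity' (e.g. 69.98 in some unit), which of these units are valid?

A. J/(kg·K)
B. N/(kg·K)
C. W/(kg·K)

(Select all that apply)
A

specific heat capacity has SI base units: m^2 / (s^2 * K)

Checking each option against m^2 / (s^2 * K):
  A. J/(kg·K): ✓ matches
  B. N/(kg·K): ✗ does not match
  C. W/(kg·K): ✗ does not match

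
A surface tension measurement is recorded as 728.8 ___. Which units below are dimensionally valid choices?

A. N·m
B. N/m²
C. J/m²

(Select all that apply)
C

surface tension has SI base units: kg / s^2

Checking each option against kg / s^2:
  A. N·m: ✗ does not match
  B. N/m²: ✗ does not match
  C. J/m²: ✓ matches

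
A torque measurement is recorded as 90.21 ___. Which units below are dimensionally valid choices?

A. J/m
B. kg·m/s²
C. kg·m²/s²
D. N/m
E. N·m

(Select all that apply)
C, E

torque has SI base units: kg * m^2 / s^2

Checking each option against kg * m^2 / s^2:
  A. J/m: ✗ does not match
  B. kg·m/s²: ✗ does not match
  C. kg·m²/s²: ✓ matches
  D. N/m: ✗ does not match
  E. N·m: ✓ matches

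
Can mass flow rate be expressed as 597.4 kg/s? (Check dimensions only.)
Yes

mass flow rate has SI base units: kg / s
kg/s reduces to the same SI base units, so it is a valid unit for mass flow rate.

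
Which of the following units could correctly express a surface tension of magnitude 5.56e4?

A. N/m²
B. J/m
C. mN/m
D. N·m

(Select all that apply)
C

surface tension has SI base units: kg / s^2

Checking each option against kg / s^2:
  A. N/m²: ✗ does not match
  B. J/m: ✗ does not match
  C. mN/m: ✓ matches
  D. N·m: ✗ does not match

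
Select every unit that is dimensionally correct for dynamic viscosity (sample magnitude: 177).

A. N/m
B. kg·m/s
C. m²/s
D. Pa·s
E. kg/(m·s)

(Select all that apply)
D, E

dynamic viscosity has SI base units: kg / (m * s)

Checking each option against kg / (m * s):
  A. N/m: ✗ does not match
  B. kg·m/s: ✗ does not match
  C. m²/s: ✗ does not match
  D. Pa·s: ✓ matches
  E. kg/(m·s): ✓ matches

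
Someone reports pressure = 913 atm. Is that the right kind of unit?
Yes

pressure has SI base units: kg / (m * s^2)
atm reduces to the same SI base units, so it is a valid unit for pressure.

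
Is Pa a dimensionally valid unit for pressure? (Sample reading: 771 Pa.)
Yes

pressure has SI base units: kg / (m * s^2)
Pa reduces to the same SI base units, so it is a valid unit for pressure.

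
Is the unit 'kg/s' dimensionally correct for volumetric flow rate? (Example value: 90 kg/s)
No

volumetric flow rate has SI base units: m^3 / s
kg/s does NOT reduce to m^3 / s; a valid unit for volumetric flow rate would be e.g. m³/s.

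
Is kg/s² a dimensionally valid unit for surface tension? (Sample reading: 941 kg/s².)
Yes

surface tension has SI base units: kg / s^2
kg/s² reduces to the same SI base units, so it is a valid unit for surface tension.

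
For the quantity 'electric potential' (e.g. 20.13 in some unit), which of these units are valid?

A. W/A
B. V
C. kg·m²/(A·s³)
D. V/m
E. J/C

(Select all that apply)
A, B, C, E

electric potential has SI base units: kg * m^2 / (A * s^3)

Checking each option against kg * m^2 / (A * s^3):
  A. W/A: ✓ matches
  B. V: ✓ matches
  C. kg·m²/(A·s³): ✓ matches
  D. V/m: ✗ does not match
  E. J/C: ✓ matches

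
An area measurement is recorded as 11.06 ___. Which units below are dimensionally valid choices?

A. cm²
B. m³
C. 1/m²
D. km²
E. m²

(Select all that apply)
A, D, E

area has SI base units: m^2

Checking each option against m^2:
  A. cm²: ✓ matches
  B. m³: ✗ does not match
  C. 1/m²: ✗ does not match
  D. km²: ✓ matches
  E. m²: ✓ matches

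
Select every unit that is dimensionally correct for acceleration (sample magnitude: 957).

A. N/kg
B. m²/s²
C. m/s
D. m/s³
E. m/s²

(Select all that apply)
A, E

acceleration has SI base units: m / s^2

Checking each option against m / s^2:
  A. N/kg: ✓ matches
  B. m²/s²: ✗ does not match
  C. m/s: ✗ does not match
  D. m/s³: ✗ does not match
  E. m/s²: ✓ matches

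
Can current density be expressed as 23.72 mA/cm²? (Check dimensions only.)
Yes

current density has SI base units: A / m^2
mA/cm² reduces to the same SI base units, so it is a valid unit for current density.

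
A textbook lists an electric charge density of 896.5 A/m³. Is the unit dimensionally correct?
No

electric charge density has SI base units: A * s / m^3
A/m³ does NOT reduce to A * s / m^3; a valid unit for electric charge density would be e.g. C/m³.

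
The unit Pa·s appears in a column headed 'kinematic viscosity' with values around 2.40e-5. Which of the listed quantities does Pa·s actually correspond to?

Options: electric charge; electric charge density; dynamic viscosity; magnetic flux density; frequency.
dynamic viscosity

kinematic viscosity should have units dimensionally equivalent to m^2 / s (e.g. m²/s).
The given unit 'Pa·s' reduces to kg / (m * s). Of the listed options, that is the dimensionality of dynamic viscosity.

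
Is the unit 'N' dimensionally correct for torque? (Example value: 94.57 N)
No

torque has SI base units: kg * m^2 / s^2
N does NOT reduce to kg * m^2 / s^2; a valid unit for torque would be e.g. N·m.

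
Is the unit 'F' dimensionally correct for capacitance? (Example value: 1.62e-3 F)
Yes

capacitance has SI base units: A^2 * s^4 / (kg * m^2)
F reduces to the same SI base units, so it is a valid unit for capacitance.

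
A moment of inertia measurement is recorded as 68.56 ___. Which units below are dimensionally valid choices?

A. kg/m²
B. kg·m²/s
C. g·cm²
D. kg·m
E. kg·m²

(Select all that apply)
C, E

moment of inertia has SI base units: kg * m^2

Checking each option against kg * m^2:
  A. kg/m²: ✗ does not match
  B. kg·m²/s: ✗ does not match
  C. g·cm²: ✓ matches
  D. kg·m: ✗ does not match
  E. kg·m²: ✓ matches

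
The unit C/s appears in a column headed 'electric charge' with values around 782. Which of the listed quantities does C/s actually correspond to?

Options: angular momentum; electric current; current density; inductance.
electric current

electric charge should have units dimensionally equivalent to A * s (e.g. C).
The given unit 'C/s' reduces to A. Of the listed options, that is the dimensionality of electric current.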